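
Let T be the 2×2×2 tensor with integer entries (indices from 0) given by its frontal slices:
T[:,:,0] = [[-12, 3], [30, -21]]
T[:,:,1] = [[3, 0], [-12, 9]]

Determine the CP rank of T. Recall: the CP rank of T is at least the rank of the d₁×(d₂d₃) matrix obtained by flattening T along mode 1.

Lower bound: the mode-2 unfolding of T (rows indexed by j, columns by (i,k) = (0,0), (0,1), (1,0), (1,1)) is [[-12, 3, 30, -12], [3, 0, -21, 9]].
There the 2×2 minor on rows j ∈ {0, 1}, columns (i,k) ∈ {(0,0), (0,1)} is det [[-12, 3], [3, 0]] = -9 ≠ 0, so this unfolding has rank ≥ 2; CP rank is at least every unfolding rank, so rank(T) ≥ 2. (This is only a lower bound: in general the CP rank may exceed every unfolding rank, so we still need to exhibit 2 rank-1 terms summing to T.)
Upper bound — finding two terms. Write S_k = T[:,:,k] for the frontal slices: S₀ = [[-12, 3], [30, -21]], S₁ = [[3, 0], [-12, 9]].
If T = a₁ (x) b₁ (x) c₁ + a₂ (x) b₂ (x) c₂ then each S_k = c₁[k]·a₁b₁ᵀ + c₂[k]·a₂b₂ᵀ. S₀ and S₁ are linearly independent, so a₁b₁ᵀ and a₂b₂ᵀ must span the same plane of matrices: they are the rank-1 matrices of the form x·S₀ + y·S₁.
det(x·S₀ + y·S₁) is 162·x² − 135·xy + 27·y² = 27·(3·x − y)(2·x − y), vanishing at (x:y) = (1:3) and (1:2).
M₁ = S₀ + 3·S₁ = [[-3, 3], [-6, 6]] = (-3)·(1, 2)(1, -1)ᵀ and M₂ = S₀ + 2·S₁ = [[-6, 3], [6, -3]] = (-3)·(1, -1)(2, -1)ᵀ, so take a₁ = (1, 2), b₁ = (1, -1), a₂ = (1, -1), b₂ = (2, -1).
Each slice is an integer combination of E₁ = a₁b₁ᵀ and E₂ = a₂b₂ᵀ: S₀ = 6·E₁ − 9·E₂, S₁ = −3·E₁ + 3·E₂; reading off coefficients, c₁ = (6, -3) and c₂ = (-9, 3).
Hence T = (1, 2) (x) (1, -1) (x) (6, -3) + (1, -1) (x) (2, -1) (x) (-9, 3), so rank(T) ≤ 2.
These bounds meet, so rank(T) = 2.

2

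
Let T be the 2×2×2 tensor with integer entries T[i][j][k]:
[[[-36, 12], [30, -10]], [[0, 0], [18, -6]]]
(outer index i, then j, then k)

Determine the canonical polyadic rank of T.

Lower bound: in the mode-1 unfolding of T (rows indexed by i, columns by (j,k)) the 2×2 minor on rows i ∈ {0, 1}, columns (j,k) ∈ {(0,0), (1,0)} is det [[-36, 30], [0, 18]] = -648 ≠ 0, so that unfolding has rank ≥ 2 and hence rank(T) ≥ 2 (CP rank is at least every unfolding rank, though it can be larger).
Upper bound: T[:,:,k] = c[k]·M for every slice, with c = [3, -1] and M = [[-12, 10], [0, 6]] (rows i, columns j).
Splitting M by its rows (i = 0, 1), M = [1, 0][-12, 10]ᵀ + [0, 1][0, 6]ᵀ.
Hence T = [1, 0] ⊗ [-12, 10] ⊗ [3, -1] + [0, 1] ⊗ [0, 6] ⊗ [3, -1], so rank(T) ≤ 2.
These bounds meet, so rank(T) = 2.

2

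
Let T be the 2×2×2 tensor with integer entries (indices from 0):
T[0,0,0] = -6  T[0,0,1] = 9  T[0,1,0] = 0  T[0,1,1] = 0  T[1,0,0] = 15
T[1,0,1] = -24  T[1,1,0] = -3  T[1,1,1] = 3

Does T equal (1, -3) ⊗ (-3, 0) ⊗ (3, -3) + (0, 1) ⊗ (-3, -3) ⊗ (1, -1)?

No

Reconstruct entry (0,0,0) from the claimed factors: Σₗ aₗ[0]bₗ[0]cₗ[0] = (1)·(-3)·(3) + (0)·(-3)·(1) = -9, but T[0,0,0] = -6. The claim is false.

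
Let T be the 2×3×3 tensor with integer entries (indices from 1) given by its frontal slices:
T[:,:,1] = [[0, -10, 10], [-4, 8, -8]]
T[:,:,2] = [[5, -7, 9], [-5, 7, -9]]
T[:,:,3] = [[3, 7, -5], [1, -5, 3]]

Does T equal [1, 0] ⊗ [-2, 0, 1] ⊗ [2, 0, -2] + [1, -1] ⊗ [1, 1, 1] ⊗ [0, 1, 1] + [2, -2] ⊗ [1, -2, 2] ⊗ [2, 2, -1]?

No

Reconstruct entry (1,2,1) from the claimed factors: Σₗ aₗ[1]bₗ[2]cₗ[1] = (1)·(0)·(2) + (1)·(1)·(0) + (2)·(-2)·(2) = -8, but T[1,2,1] = -10. The claim is false.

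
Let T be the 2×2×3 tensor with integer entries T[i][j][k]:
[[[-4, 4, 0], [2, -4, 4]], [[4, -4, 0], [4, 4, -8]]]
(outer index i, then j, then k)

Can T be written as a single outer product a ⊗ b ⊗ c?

The mode-3 unfolding of T (rows indexed by k, columns by (i,j) = (0,0), (0,1), (1,0), (1,1)) is [[-4, 2, 4, 4], [4, -4, -4, 4], [0, 4, 0, -8]].
There the 3×3 minor on rows k ∈ {0, 1, 2}, columns (i,j) ∈ {(0,0), (0,1), (1,1)} is det [[-4, 2, 4], [4, -4, 4], [0, 4, -8]] = 64 ≠ 0, so this unfolding has rank ≥ 3; CP rank is at least every unfolding rank, so rank(T) ≥ 3.
In particular rank(T) ≥ 3 > 1, so T is not rank-1.

No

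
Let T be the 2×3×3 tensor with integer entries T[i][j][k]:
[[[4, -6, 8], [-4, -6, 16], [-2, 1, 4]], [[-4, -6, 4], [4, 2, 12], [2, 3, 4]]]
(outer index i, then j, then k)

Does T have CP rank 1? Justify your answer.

The mode-3 unfolding of T (rows indexed by k, columns by (i,j) = (0,0), (0,1), (0,2), (1,0), (1,1), (1,2)) is [[4, -4, -2, -4, 4, 2], [-6, -6, 1, -6, 2, 3], [8, 16, 4, 4, 12, 4]].
There the 3×3 minor on rows k ∈ {0, 1, 2}, columns (i,j) ∈ {(0,0), (0,1), (0,2)} is det [[4, -4, -2], [-6, -6, 1], [8, 16, 4]] = -192 ≠ 0, so this unfolding has rank ≥ 3; CP rank is at least every unfolding rank, so rank(T) ≥ 3.
In particular rank(T) ≥ 3 > 1, so T is not rank-1.

No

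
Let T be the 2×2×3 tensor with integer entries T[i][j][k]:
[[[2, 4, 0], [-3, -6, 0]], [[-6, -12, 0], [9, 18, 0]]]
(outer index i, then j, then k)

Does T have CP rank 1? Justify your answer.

Yes

If T = a ⊗ b ⊗ c then every fibre of T is a multiple of the corresponding factor, so read the factors off the fibres through the nonzero entry T[0,0,0] = 2.
The mode-1 fibre T[:,0,0] = [2, -6] gives a = [1, -3] (primitive direction); the mode-2 fibre T[0,:,0] = [2, -3] gives b = [2, -3]; then c[k] = T[0,0,k] / (a[0]·b[0]) = [2, 4, 0] / 2 = [1, 2, 0].
Expanding [1, -3] ⊗ [2, -3] ⊗ [1, 2, 0] reproduces all 12 entries of T, so T = [1, -3] ⊗ [2, -3] ⊗ [1, 2, 0] and rank(T) ≤ 1.
Equivalently every frontal slice T[:,:,k] is c[k] times the rank-1 matrix [1, -3] ⊗ [2, -3]. So T has rank 1 (it is nonzero).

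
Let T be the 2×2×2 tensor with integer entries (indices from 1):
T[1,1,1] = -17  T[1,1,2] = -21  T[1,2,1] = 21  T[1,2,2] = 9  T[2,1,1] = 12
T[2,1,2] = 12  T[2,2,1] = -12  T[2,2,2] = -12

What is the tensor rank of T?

2

Lower bound: the mode-1 unfolding of T (rows indexed by i, columns by (j,k) = (1,1), (1,2), (2,1), (2,2)) is [[-17, -21, 21, 9], [12, 12, -12, -12]].
There the 2×2 minor on rows i ∈ {1, 2}, columns (j,k) ∈ {(1,1), (1,2)} is det [[-17, -21], [12, 12]] = 48 ≠ 0, so this unfolding has rank ≥ 2; CP rank is at least every unfolding rank, so rank(T) ≥ 2. (This is only a lower bound: in general the CP rank may exceed every unfolding rank, so we still need to exhibit 2 rank-1 terms summing to T.)
Upper bound — finding two terms. Write S_k = T[:,:,k] for the frontal slices: S₁ = [[-17, 21], [12, -12]], S₂ = [[-21, 9], [12, -12]].
If T = a₁ ⊗ b₁ ⊗ c₁ + a₂ ⊗ b₂ ⊗ c₂ then each S_k = c₁[k]·a₁b₁ᵀ + c₂[k]·a₂b₂ᵀ. S₁ and S₂ are linearly independent, so a₁b₁ᵀ and a₂b₂ᵀ must span the same plane of matrices: they are the rank-1 matrices of the form x·S₁ + y·S₂.
det(x·S₁ + y·S₂) is −48·x² + 96·xy + 144·y² = (-48)·(x − 3·y)(x + y), vanishing at (x:y) = (3:1) and (1:-1).
M₁ = 3·S₁ + S₂ = [[-72, 72], [48, -48]] = (-24)·[3, -2][1, -1]ᵀ and M₂ = S₁ − S₂ = [[4, 12], [0, 0]] = 4·[1, 0][1, 3]ᵀ, so take a₁ = [3, -2], b₁ = [1, -1], a₂ = [1, 0], b₂ = [1, 3].
Each slice is an integer combination of E₁ = a₁b₁ᵀ and E₂ = a₂b₂ᵀ: S₁ = −6·E₁ + E₂, S₂ = −6·E₁ − 3·E₂; reading off coefficients, c₁ = [-6, -6] and c₂ = [1, -3].
Hence T = [3, -2] ⊗ [1, -1] ⊗ [-6, -6] + [1, 0] ⊗ [1, 3] ⊗ [1, -3], so rank(T) ≤ 2.
These bounds meet, so rank(T) = 2.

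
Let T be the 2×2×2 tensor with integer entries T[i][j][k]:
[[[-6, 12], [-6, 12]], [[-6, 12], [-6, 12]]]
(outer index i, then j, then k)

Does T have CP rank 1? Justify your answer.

The mode-1 fibre T[:,0,0] = [-6, -6] gives a = (1, 1) (primitive direction); the mode-2 fibre T[0,:,0] = [-6, -6] gives b = (1, 1); then c[k] = T[0,0,k] / (a[0]·b[0]) = [-6, 12] / 1 = (-6, 12).
Expanding (1, 1) ⊗ (1, 1) ⊗ (-6, 12) reproduces all 8 entries of T, so T = (1, 1) ⊗ (1, 1) ⊗ (-6, 12) and rank(T) ≤ 1.
Equivalently every frontal slice T[:,:,k] is c[k] times the rank-1 matrix (1, 1) ⊗ (1, 1). So T has rank 1 (it is nonzero).

Yes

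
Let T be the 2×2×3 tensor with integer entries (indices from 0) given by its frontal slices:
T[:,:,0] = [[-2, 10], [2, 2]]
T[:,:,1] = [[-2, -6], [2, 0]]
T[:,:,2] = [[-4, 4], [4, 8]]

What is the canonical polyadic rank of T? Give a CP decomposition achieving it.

Lower bound: in the mode-3 unfolding of T (rows indexed by k, columns by (i,j)) the 3×3 minor on rows k ∈ {0, 1, 2}, columns (i,j) ∈ {(0,0), (0,1), (1,1)} is det [[-2, 10, 2], [-2, -6, 0], [-4, 4, 8]] = 192 ≠ 0, so that unfolding has rank ≥ 3 and hence rank(T) ≥ 3 (CP rank is at least every unfolding rank, though it can be larger).
Upper bound: T is a sum of 3 rank-1 terms, T = [1, -1] ⊗ [0, 1] ⊗ [4, 0, 0] + [1, -1] ⊗ [1, 1] ⊗ [-2, -2, -4] + [2, 1] ⊗ [0, 1] ⊗ [4, -2, 4] (written with every a and b primitive with positive leading entry and the scale carried by c; CP decompositions are not unique, and this one is verified by expanding entrywise), so rank(T) ≤ 3.
These bounds meet, so rank(T) = 3.

rank(T) = 3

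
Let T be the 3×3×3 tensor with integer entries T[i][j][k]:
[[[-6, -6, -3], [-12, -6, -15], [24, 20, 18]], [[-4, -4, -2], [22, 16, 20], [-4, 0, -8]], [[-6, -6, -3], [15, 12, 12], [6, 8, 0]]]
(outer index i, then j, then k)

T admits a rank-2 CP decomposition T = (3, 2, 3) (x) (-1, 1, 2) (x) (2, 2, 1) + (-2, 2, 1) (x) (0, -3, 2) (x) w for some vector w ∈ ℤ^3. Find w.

Subtract the known terms from T to get the rank-1 residual R = (-2, 2, 1) (x) (0, -3, 2) (x) w, so R[i,j,k] = a[i]·b[j]·w[k]. Pick indices with nonzero a[0]·b[1] = (-2)·(-3) = 6. Only the fibre through (0,1,·) is needed: R[0,1,:] = T[0,1,:] − Σₗ aₗ[0]bₗ[1]cₗ = [-12, -6, -15] − (3)·(1)·(2, 2, 1) = [-18, -12, -18]. Then w[k] = R[0,1,k] / 6 for each k, giving w = [-18, -12, -18] / 6 = (-3, -2, -3).

w = (-3, -2, -3)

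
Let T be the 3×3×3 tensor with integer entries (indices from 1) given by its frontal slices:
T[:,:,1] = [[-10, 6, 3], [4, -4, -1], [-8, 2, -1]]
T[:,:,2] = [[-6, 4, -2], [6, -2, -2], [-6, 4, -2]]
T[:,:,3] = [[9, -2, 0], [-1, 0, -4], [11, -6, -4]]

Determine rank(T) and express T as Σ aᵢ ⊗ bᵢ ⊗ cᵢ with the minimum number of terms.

Lower bound: the mode-1 unfolding of T (rows indexed by i, columns by (j,k) = (1,1), (1,2), (1,3), (2,1), (2,2), (2,3), (3,1), (3,2), (3,3)) is [[-10, -6, 9, 6, 4, -2, 3, -2, 0], [4, 6, -1, -4, -2, 0, -1, -2, -4], [-8, -6, 11, 2, 4, -6, -1, -2, -4]].
There the 3×3 minor on rows i ∈ {1, 2, 3}, columns (j,k) ∈ {(1,1), (1,2), (1,3)} is det [[-10, -6, 9], [4, 6, -1], [-8, -6, 11]] = -168 ≠ 0, so this unfolding has rank ≥ 3; CP rank is at least every unfolding rank, so rank(T) ≥ 3. (Unfolding ranks only ever bound the CP rank from below — rank(T) can be strictly larger than all of them — so the matching upper bound has to come from an explicit 3-term decomposition.)
Upper bound: T is a sum of 3 rank-1 terms, T = [1, -1, -1] ⊗ [1, -2, -2] ⊗ [-1, 0, -1] + [1, 1, 1] ⊗ [1, 0, -1] ⊗ [-1, 2, 2] + [2, -1, 2] ⊗ [2, -1, 0] ⊗ [-2, -2, 2] (written with every a and b primitive with positive leading entry and the scale carried by c; CP decompositions are not unique, and this one is verified by expanding entrywise), so rank(T) ≤ 3.
These bounds meet, so rank(T) = 3.
Check entry T[1,3,1] = 3: (1)·(-2)·(-1) + (1)·(-1)·(-1) + (2)·(0)·(-2) = 3.

rank(T) = 3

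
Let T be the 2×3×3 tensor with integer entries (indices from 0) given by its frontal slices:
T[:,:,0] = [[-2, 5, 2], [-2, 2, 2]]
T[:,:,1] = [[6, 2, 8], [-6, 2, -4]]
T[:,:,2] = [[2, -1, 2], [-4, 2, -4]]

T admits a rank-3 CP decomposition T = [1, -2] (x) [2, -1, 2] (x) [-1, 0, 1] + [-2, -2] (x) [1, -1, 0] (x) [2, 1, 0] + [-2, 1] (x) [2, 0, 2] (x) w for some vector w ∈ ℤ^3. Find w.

Subtract the known terms from T to get the rank-1 residual R = [-2, 1] (x) [2, 0, 2] (x) w, so R[i,j,k] = a[i]·b[j]·w[k]. Pick indices with nonzero a[0]·b[0] = (-2)·(2) = -4. Only the fibre through (0,0,·) is needed: R[0,0,:] = T[0,0,:] − Σₗ aₗ[0]bₗ[0]cₗ = [-2, 6, 2] − (1)·(2)·[-1, 0, 1] − (-2)·(1)·[2, 1, 0] = [4, 8, 0]. Then w[k] = R[0,0,k] / -4 for each k, giving w = [4, 8, 0] / -4 = [-1, -2, 0].

w = [-1, -2, 0]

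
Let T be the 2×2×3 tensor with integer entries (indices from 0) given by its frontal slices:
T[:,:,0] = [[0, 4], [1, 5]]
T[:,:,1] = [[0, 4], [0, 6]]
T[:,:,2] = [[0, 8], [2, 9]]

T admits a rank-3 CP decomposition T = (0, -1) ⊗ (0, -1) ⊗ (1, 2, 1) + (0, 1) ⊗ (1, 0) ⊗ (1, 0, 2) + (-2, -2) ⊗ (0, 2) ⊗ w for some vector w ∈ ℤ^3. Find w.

w = (-1, -1, -2)

Subtract the known terms from T to get the rank-1 residual R = (-2, -2) ⊗ (0, 2) ⊗ w, so R[i,j,k] = a[i]·b[j]·w[k]. Pick indices with nonzero a[0]·b[1] = (-2)·(2) = -4. Only the fibre through (0,1,·) is needed: R[0,1,:] = T[0,1,:] − Σₗ aₗ[0]bₗ[1]cₗ = [4, 4, 8] − (0)·(-1)·(1, 2, 1) − (0)·(0)·(1, 0, 2) = [4, 4, 8]. Then w[k] = R[0,1,k] / -4 for each k, giving w = [4, 4, 8] / -4 = (-1, -1, -2).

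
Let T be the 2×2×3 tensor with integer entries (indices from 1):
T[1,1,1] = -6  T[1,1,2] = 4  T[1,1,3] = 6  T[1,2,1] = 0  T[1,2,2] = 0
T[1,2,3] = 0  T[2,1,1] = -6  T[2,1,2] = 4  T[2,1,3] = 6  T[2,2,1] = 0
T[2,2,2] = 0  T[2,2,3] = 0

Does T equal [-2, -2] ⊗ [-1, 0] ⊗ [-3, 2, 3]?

Yes

Reconstruct entrywise from the claimed factors. For example, T[2,1,1] = -6 and Σₗ aₗ[2]bₗ[1]cₗ[1] = (-2)·(-1)·(-3) = -6; checking all 12 entries, every one matches. The claim holds.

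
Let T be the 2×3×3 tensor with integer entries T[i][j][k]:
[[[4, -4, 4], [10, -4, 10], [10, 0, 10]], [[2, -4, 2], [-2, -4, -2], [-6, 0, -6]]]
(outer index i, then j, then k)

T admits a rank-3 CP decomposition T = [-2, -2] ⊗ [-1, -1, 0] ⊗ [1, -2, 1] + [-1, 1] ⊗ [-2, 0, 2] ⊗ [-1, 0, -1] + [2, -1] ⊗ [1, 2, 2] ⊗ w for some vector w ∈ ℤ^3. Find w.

w = [2, 0, 2]

Subtract the known terms from T to get the rank-1 residual R = [2, -1] ⊗ [1, 2, 2] ⊗ w, so R[i,j,k] = a[i]·b[j]·w[k]. Pick indices with nonzero a[0]·b[0] = (2)·(1) = 2. Only the fibre through (0,0,·) is needed: R[0,0,:] = T[0,0,:] − Σₗ aₗ[0]bₗ[0]cₗ = [4, -4, 4] − (-2)·(-1)·[1, -2, 1] − (-1)·(-2)·[-1, 0, -1] = [4, 0, 4]. Then w[k] = R[0,0,k] / 2 for each k, giving w = [4, 0, 4] / 2 = [2, 0, 2].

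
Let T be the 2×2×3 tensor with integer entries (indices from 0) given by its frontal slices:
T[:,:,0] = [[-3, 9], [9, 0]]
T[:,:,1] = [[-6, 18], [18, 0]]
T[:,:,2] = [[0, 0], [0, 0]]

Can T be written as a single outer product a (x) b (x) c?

The mode-1 unfolding of T (rows indexed by i, columns by (j,k) = (0,0), (0,1), (0,2), (1,0), (1,1), (1,2)) is [[-3, -6, 0, 9, 18, 0], [9, 18, 0, 0, 0, 0]].
There the 2×2 minor on rows i ∈ {0, 1}, columns (j,k) ∈ {(0,0), (1,0)} is det [[-3, 9], [9, 0]] = -81 ≠ 0, so this unfolding has rank ≥ 2; CP rank is at least every unfolding rank, so rank(T) ≥ 2.
In particular rank(T) ≥ 2 > 1, so T is not rank-1.

No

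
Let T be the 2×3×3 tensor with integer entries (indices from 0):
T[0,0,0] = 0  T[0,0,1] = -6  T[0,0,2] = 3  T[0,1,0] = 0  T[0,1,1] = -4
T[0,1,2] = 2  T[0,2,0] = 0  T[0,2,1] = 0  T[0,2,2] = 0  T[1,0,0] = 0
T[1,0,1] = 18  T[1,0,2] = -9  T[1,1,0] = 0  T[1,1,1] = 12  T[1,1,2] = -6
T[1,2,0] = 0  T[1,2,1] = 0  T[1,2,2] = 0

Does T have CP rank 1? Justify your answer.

If T = a (x) b (x) c then every fibre of T is a multiple of the corresponding factor, so read the factors off the fibres through the nonzero entry T[0,0,1] = -6.
The mode-1 fibre T[:,0,1] = [-6, 18] gives a = (1, -3) (primitive direction); the mode-2 fibre T[0,:,1] = [-6, -4, 0] gives b = (3, 2, 0); then c[k] = T[0,0,k] / (a[0]·b[0]) = [0, -6, 3] / 3 = (0, -2, 1).
Expanding (1, -3) (x) (3, 2, 0) (x) (0, -2, 1) reproduces all 18 entries of T, so T = (1, -3) (x) (3, 2, 0) (x) (0, -2, 1) and rank(T) ≤ 1.
Equivalently every frontal slice T[:,:,k] is c[k] times the rank-1 matrix (1, -3) (x) (3, 2, 0). So T has rank 1 (it is nonzero).

Yes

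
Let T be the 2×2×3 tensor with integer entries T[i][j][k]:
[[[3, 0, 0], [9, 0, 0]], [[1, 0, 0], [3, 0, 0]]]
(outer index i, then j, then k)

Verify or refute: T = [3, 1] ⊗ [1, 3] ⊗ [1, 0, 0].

Reconstruct entrywise from the claimed factors. For example, T[1,1,0] = 3 and Σₗ aₗ[1]bₗ[1]cₗ[0] = (1)·(3)·(1) = 3; checking all 12 entries, every one matches. The claim holds.

Yes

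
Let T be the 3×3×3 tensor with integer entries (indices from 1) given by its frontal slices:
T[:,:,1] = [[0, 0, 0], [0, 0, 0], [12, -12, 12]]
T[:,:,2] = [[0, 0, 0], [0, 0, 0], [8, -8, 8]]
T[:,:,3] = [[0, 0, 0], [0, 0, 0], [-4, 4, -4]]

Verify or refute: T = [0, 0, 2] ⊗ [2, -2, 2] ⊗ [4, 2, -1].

Reconstruct entry (3,1,1) from the claimed factors: Σₗ aₗ[3]bₗ[1]cₗ[1] = (2)·(2)·(4) = 16, but T[3,1,1] = 12. The claim is false.

No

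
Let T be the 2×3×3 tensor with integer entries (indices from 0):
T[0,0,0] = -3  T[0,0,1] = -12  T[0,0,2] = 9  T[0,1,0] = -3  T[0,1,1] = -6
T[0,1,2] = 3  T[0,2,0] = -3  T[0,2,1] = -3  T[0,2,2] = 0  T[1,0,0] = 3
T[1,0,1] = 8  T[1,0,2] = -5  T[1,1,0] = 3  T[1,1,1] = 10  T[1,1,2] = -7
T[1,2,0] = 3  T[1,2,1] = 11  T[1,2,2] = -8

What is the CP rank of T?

2

Lower bound: the mode-2 unfolding of T (rows indexed by j, columns by (i,k) = (0,0), (0,1), (0,2), (1,0), (1,1), (1,2)) is [[-3, -12, 9, 3, 8, -5], [-3, -6, 3, 3, 10, -7], [-3, -3, 0, 3, 11, -8]].
There the 2×2 minor on rows j ∈ {0, 1}, columns (i,k) ∈ {(0,0), (0,1)} is det [[-3, -12], [-3, -6]] = -18 ≠ 0, so this unfolding has rank ≥ 2; CP rank is at least every unfolding rank, so rank(T) ≥ 2. (Flattening ranks never certify an upper bound on CP rank; for that we must actually write T with 2 rank-1 terms.)
Upper bound — finding two terms. Write S_k = T[:,:,k] for the frontal slices: S₀ = [[-3, -3, -3], [3, 3, 3]], S₁ = [[-12, -6, -3], [8, 10, 11]], S₂ = [[9, 3, 0], [-5, -7, -8]].
If T = a₁ (x) b₁ (x) c₁ + a₂ (x) b₂ (x) c₂ then each S_k = c₁[k]·a₁b₁ᵀ + c₂[k]·a₂b₂ᵀ. S₀ and S₁ are linearly independent, so a₁b₁ᵀ and a₂b₂ᵀ must span the same plane of matrices: they are the rank-1 matrices of the form x·S₀ + y·S₁.
The 2×2 minor of x·S₀ + y·S₁ on rows {0,1}, columns {0,1} is −24·xy − 72·y² = (-24)·(x + 3·y)(y), vanishing at (x:y) = (3:-1) and (1:0).
M₁ = 3·S₀ − S₁ = [[3, -3, -6], [1, -1, -2]] = (3, 1)(1, -1, -2)ᵀ and M₂ = S₀ = [[-3, -3, -3], [3, 3, 3]] = (-3)·(1, -1)(1, 1, 1)ᵀ, so take a₁ = (3, 1), b₁ = (1, -1, -2), a₂ = (1, -1), b₂ = (1, 1, 1).
Each slice is an integer combination of E₁ = a₁b₁ᵀ and E₂ = a₂b₂ᵀ: S₀ = −3·E₂, S₁ = −E₁ − 9·E₂, S₂ = E₁ + 6·E₂; reading off coefficients, c₁ = (0, -1, 1) and c₂ = (-3, -9, 6).
Hence T = (3, 1) (x) (1, -1, -2) (x) (0, -1, 1) + (1, -1) (x) (1, 1, 1) (x) (-3, -9, 6), so rank(T) ≤ 2.
These bounds meet, so rank(T) = 2.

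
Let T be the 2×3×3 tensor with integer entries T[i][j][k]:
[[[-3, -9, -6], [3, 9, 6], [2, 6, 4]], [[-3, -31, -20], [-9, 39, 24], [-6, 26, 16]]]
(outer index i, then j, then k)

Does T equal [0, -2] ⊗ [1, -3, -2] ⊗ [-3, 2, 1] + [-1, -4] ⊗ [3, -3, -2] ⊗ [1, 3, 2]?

No

Reconstruct entry (1,0,0) from the claimed factors: Σₗ aₗ[1]bₗ[0]cₗ[0] = (-2)·(1)·(-3) + (-4)·(3)·(1) = -6, but T[1,0,0] = -3. The claim is false.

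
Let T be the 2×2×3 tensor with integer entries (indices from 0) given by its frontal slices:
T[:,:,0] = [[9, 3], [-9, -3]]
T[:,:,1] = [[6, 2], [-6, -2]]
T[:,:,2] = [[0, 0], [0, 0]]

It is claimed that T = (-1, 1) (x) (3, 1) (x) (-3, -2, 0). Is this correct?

Reconstruct entrywise from the claimed factors. For example, T[1,0,0] = -9 and Σₗ aₗ[1]bₗ[0]cₗ[0] = (1)·(3)·(-3) = -9; checking all 12 entries, every one matches. The claim holds.

Yes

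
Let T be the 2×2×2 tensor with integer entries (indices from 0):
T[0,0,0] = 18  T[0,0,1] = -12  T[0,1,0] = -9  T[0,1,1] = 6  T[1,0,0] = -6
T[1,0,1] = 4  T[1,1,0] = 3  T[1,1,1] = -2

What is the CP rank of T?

Lower bound: T ≠ 0 (e.g. T[0,0,0] = 18), so rank(T) ≥ 1.
Upper bound: if T = a (x) b (x) c then every fibre of T is a multiple of the corresponding factor, so read the factors off the fibres through the nonzero entry T[0,0,0] = 18.
The mode-1 fibre T[:,0,0] = [18, -6] gives a = (3, -1) (primitive direction); the mode-2 fibre T[0,:,0] = [18, -9] gives b = (2, -1); then c[k] = T[0,0,k] / (a[0]·b[0]) = [18, -12] / 6 = (3, -2).
Expanding (3, -1) (x) (2, -1) (x) (3, -2) reproduces all 8 entries of T, so T = (3, -1) (x) (2, -1) (x) (3, -2) and rank(T) ≤ 1.
These bounds meet, so rank(T) = 1.

1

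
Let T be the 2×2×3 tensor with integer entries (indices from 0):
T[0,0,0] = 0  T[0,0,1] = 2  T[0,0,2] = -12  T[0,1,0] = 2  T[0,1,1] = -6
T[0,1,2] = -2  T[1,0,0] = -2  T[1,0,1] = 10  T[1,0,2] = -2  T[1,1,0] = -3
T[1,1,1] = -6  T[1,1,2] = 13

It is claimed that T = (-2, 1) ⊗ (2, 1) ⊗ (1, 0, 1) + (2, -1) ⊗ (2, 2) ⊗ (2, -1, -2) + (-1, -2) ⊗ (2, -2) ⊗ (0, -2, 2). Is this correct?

No

Reconstruct entry (0,0,0) from the claimed factors: Σₗ aₗ[0]bₗ[0]cₗ[0] = (-2)·(2)·(1) + (2)·(2)·(2) + (-1)·(2)·(0) = 4, but T[0,0,0] = 0. The claim is false.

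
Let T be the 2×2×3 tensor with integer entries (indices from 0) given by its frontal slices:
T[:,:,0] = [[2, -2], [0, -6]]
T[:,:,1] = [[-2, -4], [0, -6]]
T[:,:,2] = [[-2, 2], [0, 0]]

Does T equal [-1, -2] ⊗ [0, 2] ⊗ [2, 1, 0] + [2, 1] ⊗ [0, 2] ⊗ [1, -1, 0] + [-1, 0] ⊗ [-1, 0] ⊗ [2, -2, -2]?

Reconstruct entry (0,1,0) from the claimed factors: Σₗ aₗ[0]bₗ[1]cₗ[0] = (-1)·(2)·(2) + (2)·(2)·(1) + (-1)·(0)·(2) = 0, but T[0,1,0] = -2. The claim is false.

No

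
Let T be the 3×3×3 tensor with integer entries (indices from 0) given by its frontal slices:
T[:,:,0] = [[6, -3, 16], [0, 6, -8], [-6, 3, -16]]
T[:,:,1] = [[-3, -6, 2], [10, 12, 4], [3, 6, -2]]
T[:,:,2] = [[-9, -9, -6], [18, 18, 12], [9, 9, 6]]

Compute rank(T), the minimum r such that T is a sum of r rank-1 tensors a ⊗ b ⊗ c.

2

Lower bound: the mode-1 unfolding of T (rows indexed by i, columns by (j,k) = (0,0), (0,1), (0,2), (1,0), (1,1), (1,2), (2,0), (2,1), (2,2)) is [[6, -3, -9, -3, -6, -9, 16, 2, -6], [0, 10, 18, 6, 12, 18, -8, 4, 12], [-6, 3, 9, 3, 6, 9, -16, -2, 6]].
There the 2×2 minor on rows i ∈ {0, 1}, columns (j,k) ∈ {(0,0), (0,1)} is det [[6, -3], [0, 10]] = 60 ≠ 0, so this unfolding has rank ≥ 2; CP rank is at least every unfolding rank, so rank(T) ≥ 2. (Unfolding ranks only ever bound the CP rank from below — rank(T) can be strictly larger than all of them — so the matching upper bound has to come from an explicit 2-term decomposition.)
Upper bound — finding two terms. Write S_k = T[:,:,k] for the frontal slices: S₀ = [[6, -3, 16], [0, 6, -8], [-6, 3, -16]], S₁ = [[-3, -6, 2], [10, 12, 4], [3, 6, -2]], S₂ = [[-9, -9, -6], [18, 18, 12], [9, 9, 6]].
If T = a₁ ⊗ b₁ ⊗ c₁ + a₂ ⊗ b₂ ⊗ c₂ then each S_k = c₁[k]·a₁b₁ᵀ + c₂[k]·a₂b₂ᵀ. S₀ and S₁ are linearly independent, so a₁b₁ᵀ and a₂b₂ᵀ must span the same plane of matrices: they are the rank-1 matrices of the form x·S₀ + y·S₁.
The 2×2 minor of x·S₀ + y·S₁ on rows {0,1}, columns {0,1} is 36·x² + 84·xy + 24·y² = 12·(x + 2·y)(3·x + y), vanishing at (x:y) = (2:-1) and (1:-3).
M₁ = 2·S₀ − S₁ = [[15, 0, 30], [-10, 0, -20], [-15, 0, -30]] = 5·[3, -2, -3][1, 0, 2]ᵀ and M₂ = S₀ − 3·S₁ = [[15, 15, 10], [-30, -30, -20], [-15, -15, -10]] = 5·[1, -2, -1][3, 3, 2]ᵀ, so take a₁ = [3, -2, -3], b₁ = [1, 0, 2], a₂ = [1, -2, -1], b₂ = [3, 3, 2].
Each slice is an integer combination of E₁ = a₁b₁ᵀ and E₂ = a₂b₂ᵀ: S₀ = 3·E₁ − E₂, S₁ = E₁ − 2·E₂, S₂ = −3·E₂; reading off coefficients, c₁ = [3, 1, 0] and c₂ = [-1, -2, -3].
Hence T = [3, -2, -3] ⊗ [1, 0, 2] ⊗ [3, 1, 0] + [1, -2, -1] ⊗ [3, 3, 2] ⊗ [-1, -2, -3], so rank(T) ≤ 2.
These bounds meet, so rank(T) = 2.
Check entry T[2,2,1] = -2: (-3)·(2)·(1) + (-1)·(2)·(-2) = -2.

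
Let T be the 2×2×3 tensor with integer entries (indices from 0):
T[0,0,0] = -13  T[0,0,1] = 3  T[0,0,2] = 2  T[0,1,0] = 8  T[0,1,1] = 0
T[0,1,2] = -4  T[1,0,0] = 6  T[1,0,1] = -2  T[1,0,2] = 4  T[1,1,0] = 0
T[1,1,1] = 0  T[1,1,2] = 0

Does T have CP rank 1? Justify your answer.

The mode-3 unfolding of T (rows indexed by k, columns by (i,j) = (0,0), (0,1), (1,0), (1,1)) is [[-13, 8, 6, 0], [3, 0, -2, 0], [2, -4, 4, 0]].
There the 3×3 minor on rows k ∈ {0, 1, 2}, columns (i,j) ∈ {(0,0), (0,1), (1,0)} is det [[-13, 8, 6], [3, 0, -2], [2, -4, 4]] = -96 ≠ 0, so this unfolding has rank ≥ 3; CP rank is at least every unfolding rank, so rank(T) ≥ 3.
In particular rank(T) ≥ 3 > 1, so T is not rank-1.

No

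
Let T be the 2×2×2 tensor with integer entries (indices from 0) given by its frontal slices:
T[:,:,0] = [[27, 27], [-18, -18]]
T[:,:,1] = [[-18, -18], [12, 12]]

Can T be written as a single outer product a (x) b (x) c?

If T = a (x) b (x) c then every fibre of T is a multiple of the corresponding factor, so read the factors off the fibres through the nonzero entry T[0,0,0] = 27.
The mode-1 fibre T[:,0,0] = [27, -18] gives a = [3, -2] (primitive direction); the mode-2 fibre T[0,:,0] = [27, 27] gives b = [1, 1]; then c[k] = T[0,0,k] / (a[0]·b[0]) = [27, -18] / 3 = [9, -6].
Expanding [3, -2] (x) [1, 1] (x) [9, -6] reproduces all 8 entries of T, so T = [3, -2] (x) [1, 1] (x) [9, -6] and rank(T) ≤ 1.
Equivalently every frontal slice T[:,:,k] is c[k] times the rank-1 matrix [3, -2] (x) [1, 1]. So T has rank 1 (it is nonzero).

Yes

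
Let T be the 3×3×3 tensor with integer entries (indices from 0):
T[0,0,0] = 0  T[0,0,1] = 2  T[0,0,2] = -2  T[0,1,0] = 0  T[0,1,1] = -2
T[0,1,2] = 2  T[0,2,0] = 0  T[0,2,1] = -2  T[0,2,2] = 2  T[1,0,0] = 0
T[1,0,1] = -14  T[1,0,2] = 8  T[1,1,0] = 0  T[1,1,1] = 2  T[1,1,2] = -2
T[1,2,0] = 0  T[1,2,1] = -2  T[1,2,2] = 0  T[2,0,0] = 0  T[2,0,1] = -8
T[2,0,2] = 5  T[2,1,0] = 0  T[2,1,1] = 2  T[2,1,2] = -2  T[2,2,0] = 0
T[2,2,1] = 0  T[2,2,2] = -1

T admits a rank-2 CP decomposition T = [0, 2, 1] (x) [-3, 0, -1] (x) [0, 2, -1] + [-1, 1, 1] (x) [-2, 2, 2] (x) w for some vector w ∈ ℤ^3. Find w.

Subtract the known terms from T to get the rank-1 residual R = [-1, 1, 1] (x) [-2, 2, 2] (x) w, so R[i,j,k] = a[i]·b[j]·w[k]. Pick indices with nonzero a[0]·b[0] = (-1)·(-2) = 2. Only the fibre through (0,0,·) is needed: R[0,0,:] = T[0,0,:] − Σₗ aₗ[0]bₗ[0]cₗ = [0, 2, -2] − (0)·(-3)·[0, 2, -1] = [0, 2, -2]. Then w[k] = R[0,0,k] / 2 for each k, giving w = [0, 2, -2] / 2 = [0, 1, -1].

w = [0, 1, -1]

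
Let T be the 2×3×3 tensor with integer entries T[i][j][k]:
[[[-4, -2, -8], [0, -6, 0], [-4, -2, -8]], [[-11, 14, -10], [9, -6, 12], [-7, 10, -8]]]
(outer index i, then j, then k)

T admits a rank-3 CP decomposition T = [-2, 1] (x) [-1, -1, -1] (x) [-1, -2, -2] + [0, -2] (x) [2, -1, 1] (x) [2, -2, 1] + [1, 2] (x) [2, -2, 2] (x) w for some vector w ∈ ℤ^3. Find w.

Subtract the known terms from T to get the rank-1 residual R = [1, 2] (x) [2, -2, 2] (x) w, so R[i,j,k] = a[i]·b[j]·w[k]. Pick indices with nonzero a[0]·b[0] = (1)·(2) = 2. Only the fibre through (0,0,·) is needed: R[0,0,:] = T[0,0,:] − Σₗ aₗ[0]bₗ[0]cₗ = [-4, -2, -8] − (-2)·(-1)·[-1, -2, -2] − (0)·(2)·[2, -2, 1] = [-2, 2, -4]. Then w[k] = R[0,0,k] / 2 for each k, giving w = [-2, 2, -4] / 2 = [-1, 1, -2].

w = [-1, 1, -2]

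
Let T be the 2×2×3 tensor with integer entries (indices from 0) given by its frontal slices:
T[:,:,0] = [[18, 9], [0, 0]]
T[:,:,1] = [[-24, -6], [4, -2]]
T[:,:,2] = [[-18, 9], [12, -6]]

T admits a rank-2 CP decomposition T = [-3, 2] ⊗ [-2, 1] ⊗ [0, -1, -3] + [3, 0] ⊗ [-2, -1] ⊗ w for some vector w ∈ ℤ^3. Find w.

w = [-3, 3, 0]

Subtract the known terms from T to get the rank-1 residual R = [3, 0] ⊗ [-2, -1] ⊗ w, so R[i,j,k] = a[i]·b[j]·w[k]. Pick indices with nonzero a[0]·b[0] = (3)·(-2) = -6. Only the fibre through (0,0,·) is needed: R[0,0,:] = T[0,0,:] − Σₗ aₗ[0]bₗ[0]cₗ = [18, -24, -18] − (-3)·(-2)·[0, -1, -3] = [18, -18, 0]. Then w[k] = R[0,0,k] / -6 for each k, giving w = [18, -18, 0] / -6 = [-3, 3, 0].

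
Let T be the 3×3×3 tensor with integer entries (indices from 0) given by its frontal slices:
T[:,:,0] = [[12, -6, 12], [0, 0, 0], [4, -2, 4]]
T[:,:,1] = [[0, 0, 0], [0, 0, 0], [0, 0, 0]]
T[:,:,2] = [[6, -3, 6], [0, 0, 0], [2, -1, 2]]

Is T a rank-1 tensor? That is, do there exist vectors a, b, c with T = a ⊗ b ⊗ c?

The mode-1 fibre T[:,0,0] = [12, 0, 4] gives a = [3, 0, 1] (primitive direction); the mode-2 fibre T[0,:,0] = [12, -6, 12] gives b = [2, -1, 2]; then c[k] = T[0,0,k] / (a[0]·b[0]) = [12, 0, 6] / 6 = [2, 0, 1].
Expanding [3, 0, 1] ⊗ [2, -1, 2] ⊗ [2, 0, 1] reproduces all 27 entries of T, so T = [3, 0, 1] ⊗ [2, -1, 2] ⊗ [2, 0, 1] and rank(T) ≤ 1.
Equivalently every frontal slice T[:,:,k] is c[k] times the rank-1 matrix [3, 0, 1] ⊗ [2, -1, 2]. So T has rank 1 (it is nonzero).

Yes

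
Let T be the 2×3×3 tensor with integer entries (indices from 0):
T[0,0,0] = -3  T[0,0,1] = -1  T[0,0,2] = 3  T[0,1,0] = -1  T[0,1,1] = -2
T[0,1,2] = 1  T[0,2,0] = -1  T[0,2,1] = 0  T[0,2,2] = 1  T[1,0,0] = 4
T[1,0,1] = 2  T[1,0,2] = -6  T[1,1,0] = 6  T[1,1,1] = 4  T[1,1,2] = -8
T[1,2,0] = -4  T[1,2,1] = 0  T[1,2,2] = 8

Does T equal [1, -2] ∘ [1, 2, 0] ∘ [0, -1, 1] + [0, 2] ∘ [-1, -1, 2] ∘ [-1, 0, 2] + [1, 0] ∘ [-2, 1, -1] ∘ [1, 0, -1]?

No

Reconstruct entry (0,0,0) from the claimed factors: Σₗ aₗ[0]bₗ[0]cₗ[0] = (1)·(1)·(0) + (0)·(-1)·(-1) + (1)·(-2)·(1) = -2, but T[0,0,0] = -3. The claim is false.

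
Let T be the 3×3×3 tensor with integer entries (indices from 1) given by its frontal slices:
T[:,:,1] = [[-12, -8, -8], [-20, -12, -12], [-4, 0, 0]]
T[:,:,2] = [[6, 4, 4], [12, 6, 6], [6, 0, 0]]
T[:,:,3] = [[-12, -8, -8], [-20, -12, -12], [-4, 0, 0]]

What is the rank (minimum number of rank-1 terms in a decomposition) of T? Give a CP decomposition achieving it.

Lower bound: in the mode-2 unfolding of T (rows indexed by j, columns by (i,k)) the 2×2 minor on rows j ∈ {1, 2}, columns (i,k) ∈ {(1,1), (2,1)} is det [[-12, -20], [-8, -12]] = -16 ≠ 0, so that unfolding has rank ≥ 2 and hence rank(T) ≥ 2 (CP rank is at least every unfolding rank, though it can be larger).
Upper bound: with S_k = T[:,:,k], the two rank-1 terms a₁b₁ᵀ, a₂b₂ᵀ are the rank-1 members of the pencil x·S₁ + y·S₂.
The 2×2 minor of x·S₁ + y·S₂ on rows {1,2}, columns {1,2} is −16·x² + 32·xy − 12·y² = (-4)·(2·x − 3·y)(2·x − y), vanishing at (x:y) = (3:2) and (1:2).
M₁ = 3·S₁ + 2·S₂ = [[-24, -16, -16], [-36, -24, -24], [0, 0, 0]] = (-4)·[2, 3, 0][3, 2, 2]ᵀ and M₂ = S₁ + 2·S₂ = [[0, 0, 0], [4, 0, 0], [8, 0, 0]] = 4·[0, 1, 2][1, 0, 0]ᵀ, so take a₁ = [2, 3, 0], b₁ = [3, 2, 2], a₂ = [0, 1, 2], b₂ = [1, 0, 0].
Each slice is an integer combination of E₁ = a₁b₁ᵀ and E₂ = a₂b₂ᵀ: S₁ = −2·E₁ − 2·E₂, S₂ = E₁ + 3·E₂, S₃ = −2·E₁ − 2·E₂; reading off coefficients, c₁ = [-2, 1, -2] and c₂ = [-2, 3, -2].
Hence T = [2, 3, 0] ⊗ [3, 2, 2] ⊗ [-2, 1, -2] + [0, 1, 2] ⊗ [1, 0, 0] ⊗ [-2, 3, -2], so rank(T) ≤ 2.
These bounds meet, so rank(T) = 2.

rank(T) = 2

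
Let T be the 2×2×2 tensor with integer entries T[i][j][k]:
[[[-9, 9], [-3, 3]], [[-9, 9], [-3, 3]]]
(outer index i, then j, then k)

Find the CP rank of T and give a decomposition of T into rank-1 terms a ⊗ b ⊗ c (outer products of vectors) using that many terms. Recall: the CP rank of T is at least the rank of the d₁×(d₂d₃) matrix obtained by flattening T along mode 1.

rank(T) = 1

Lower bound: T ≠ 0 (e.g. T[0,0,0] = -9), so rank(T) ≥ 1.
Upper bound: if T = a ⊗ b ⊗ c then every fibre of T is a multiple of the corresponding factor, so read the factors off the fibres through the nonzero entry T[0,0,0] = -9.
The mode-1 fibre T[:,0,0] = [-9, -9] gives a = [1, 1] (primitive direction); the mode-2 fibre T[0,:,0] = [-9, -3] gives b = [3, 1]; then c[k] = T[0,0,k] / (a[0]·b[0]) = [-9, 9] / 3 = [-3, 3].
Expanding [1, 1] ⊗ [3, 1] ⊗ [-3, 3] reproduces all 8 entries of T, so T = [1, 1] ⊗ [3, 1] ⊗ [-3, 3] and rank(T) ≤ 1.
These bounds meet, so rank(T) = 1.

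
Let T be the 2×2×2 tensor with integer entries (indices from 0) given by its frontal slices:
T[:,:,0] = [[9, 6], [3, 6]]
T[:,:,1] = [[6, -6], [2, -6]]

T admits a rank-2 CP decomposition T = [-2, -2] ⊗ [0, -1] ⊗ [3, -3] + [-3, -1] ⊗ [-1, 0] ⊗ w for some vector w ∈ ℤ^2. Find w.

Subtract the known terms from T to get the rank-1 residual R = [-3, -1] ⊗ [-1, 0] ⊗ w, so R[i,j,k] = a[i]·b[j]·w[k]. Pick indices with nonzero a[0]·b[0] = (-3)·(-1) = 3. Only the fibre through (0,0,·) is needed: R[0,0,:] = T[0,0,:] − Σₗ aₗ[0]bₗ[0]cₗ = [9, 6] − (-2)·(0)·[3, -3] = [9, 6]. Then w[k] = R[0,0,k] / 3 for each k, giving w = [9, 6] / 3 = [3, 2].

w = [3, 2]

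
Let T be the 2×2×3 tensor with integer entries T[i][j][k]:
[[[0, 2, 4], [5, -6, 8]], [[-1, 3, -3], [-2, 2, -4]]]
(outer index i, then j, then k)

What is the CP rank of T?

Lower bound: the mode-3 unfolding of T (rows indexed by k, columns by (i,j) = (0,0), (0,1), (1,0), (1,1)) is [[0, 5, -1, -2], [2, -6, 3, 2], [4, 8, -3, -4]].
There the 3×3 minor on rows k ∈ {0, 1, 2}, columns (i,j) ∈ {(0,0), (0,1), (1,0)} is det [[0, 5, -1], [2, -6, 3], [4, 8, -3]] = 50 ≠ 0, so this unfolding has rank ≥ 3; CP rank is at least every unfolding rank, so rank(T) ≥ 3. (This is only a lower bound: in general the CP rank may exceed every unfolding rank, so we still need to exhibit 3 rank-1 terms summing to T.)
Upper bound: T is a sum of 3 rank-1 terms, T = [0, 1] ⊗ [1, 0] ⊗ [0, 2, -1] + [1, 0] ⊗ [2, -1] ⊗ [-1, 2, 0] + [2, -1] ⊗ [1, 2] ⊗ [1, -1, 2] (written with every a and b primitive with positive leading entry and the scale carried by c; CP decompositions are not unique, and this one is verified by expanding entrywise), so rank(T) ≤ 3.
These bounds meet, so rank(T) = 3.

3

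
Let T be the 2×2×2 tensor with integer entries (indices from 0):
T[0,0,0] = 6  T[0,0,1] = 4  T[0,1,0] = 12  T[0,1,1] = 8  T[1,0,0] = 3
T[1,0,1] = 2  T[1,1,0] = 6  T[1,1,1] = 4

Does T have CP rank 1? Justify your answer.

The mode-1 fibre T[:,0,0] = [6, 3] gives a = [2, 1] (primitive direction); the mode-2 fibre T[0,:,0] = [6, 12] gives b = [1, 2]; then c[k] = T[0,0,k] / (a[0]·b[0]) = [6, 4] / 2 = [3, 2].
Expanding [2, 1] ⊗ [1, 2] ⊗ [3, 2] reproduces all 8 entries of T, so T = [2, 1] ⊗ [1, 2] ⊗ [3, 2] and rank(T) ≤ 1.
Equivalently every frontal slice T[:,:,k] is c[k] times the rank-1 matrix [2, 1] ⊗ [1, 2]. So T has rank 1 (it is nonzero).

Yes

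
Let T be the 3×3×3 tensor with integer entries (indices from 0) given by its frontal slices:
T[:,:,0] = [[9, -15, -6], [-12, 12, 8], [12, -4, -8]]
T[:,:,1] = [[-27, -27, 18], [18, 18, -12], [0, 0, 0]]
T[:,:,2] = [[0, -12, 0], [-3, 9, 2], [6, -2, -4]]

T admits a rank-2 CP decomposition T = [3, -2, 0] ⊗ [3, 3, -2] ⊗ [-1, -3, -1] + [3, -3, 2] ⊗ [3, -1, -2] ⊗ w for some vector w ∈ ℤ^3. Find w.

Subtract the known terms from T to get the rank-1 residual R = [3, -3, 2] ⊗ [3, -1, -2] ⊗ w, so R[i,j,k] = a[i]·b[j]·w[k]. Pick indices with nonzero a[0]·b[0] = (3)·(3) = 9. Only the fibre through (0,0,·) is needed: R[0,0,:] = T[0,0,:] − Σₗ aₗ[0]bₗ[0]cₗ = [9, -27, 0] − (3)·(3)·[-1, -3, -1] = [18, 0, 9]. Then w[k] = R[0,0,k] / 9 for each k, giving w = [18, 0, 9] / 9 = [2, 0, 1].

w = [2, 0, 1]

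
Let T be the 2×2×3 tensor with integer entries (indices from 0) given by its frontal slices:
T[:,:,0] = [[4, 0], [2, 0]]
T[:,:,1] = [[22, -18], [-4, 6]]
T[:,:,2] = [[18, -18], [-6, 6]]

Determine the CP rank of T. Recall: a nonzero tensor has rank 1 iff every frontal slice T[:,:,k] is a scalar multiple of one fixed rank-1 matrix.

Lower bound: in the mode-3 unfolding of T (rows indexed by k, columns by (i,j)) the 2×2 minor on rows k ∈ {0, 1}, columns (i,j) ∈ {(0,0), (0,1)} is det [[4, 0], [22, -18]] = -72 ≠ 0, so that unfolding has rank ≥ 2 and hence rank(T) ≥ 2 (CP rank is at least every unfolding rank, though it can be larger).
Upper bound: with S_k = T[:,:,k], the two rank-1 terms a₁b₁ᵀ, a₂b₂ᵀ are the rank-1 members of the pencil x·S₀ + y·S₁.
det(x·S₀ + y·S₁) is 60·xy + 60·y² = 60·(y)(x + y), vanishing at (x:y) = (1:0) and (1:-1).
M₁ = S₀ = [[4, 0], [2, 0]] = 2·[2, 1][1, 0]ᵀ and M₂ = S₀ − S₁ = [[-18, 18], [6, -6]] = (-6)·[3, -1][1, -1]ᵀ, so take a₁ = [2, 1], b₁ = [1, 0], a₂ = [3, -1], b₂ = [1, -1].
Each slice is an integer combination of E₁ = a₁b₁ᵀ and E₂ = a₂b₂ᵀ: S₀ = 2·E₁, S₁ = 2·E₁ + 6·E₂, S₂ = 6·E₂; reading off coefficients, c₁ = [2, 2, 0] and c₂ = [0, 6, 6].
Hence T = [2, 1] ⊗ [1, 0] ⊗ [2, 2, 0] + [3, -1] ⊗ [1, -1] ⊗ [0, 6, 6], so rank(T) ≤ 2.
These bounds meet, so rank(T) = 2.

2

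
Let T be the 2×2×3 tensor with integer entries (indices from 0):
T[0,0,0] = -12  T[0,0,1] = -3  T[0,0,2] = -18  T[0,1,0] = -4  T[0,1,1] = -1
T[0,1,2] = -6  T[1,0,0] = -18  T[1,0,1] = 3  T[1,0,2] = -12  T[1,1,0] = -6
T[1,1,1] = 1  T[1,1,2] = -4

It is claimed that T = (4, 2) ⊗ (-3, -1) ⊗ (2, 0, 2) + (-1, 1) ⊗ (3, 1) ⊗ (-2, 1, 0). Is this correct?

No

Reconstruct entry (0,0,0) from the claimed factors: Σₗ aₗ[0]bₗ[0]cₗ[0] = (4)·(-3)·(2) + (-1)·(3)·(-2) = -18, but T[0,0,0] = -12. The claim is false.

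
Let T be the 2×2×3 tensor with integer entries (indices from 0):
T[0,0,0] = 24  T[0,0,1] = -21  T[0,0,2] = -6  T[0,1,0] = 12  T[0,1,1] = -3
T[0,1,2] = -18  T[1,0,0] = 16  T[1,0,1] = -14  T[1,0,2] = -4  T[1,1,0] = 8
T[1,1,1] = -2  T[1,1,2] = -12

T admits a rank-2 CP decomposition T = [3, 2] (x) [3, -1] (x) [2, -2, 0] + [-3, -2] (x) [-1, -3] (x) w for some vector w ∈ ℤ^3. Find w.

w = [2, -1, -2]

Subtract the known terms from T to get the rank-1 residual R = [-3, -2] (x) [-1, -3] (x) w, so R[i,j,k] = a[i]·b[j]·w[k]. Pick indices with nonzero a[0]·b[0] = (-3)·(-1) = 3. Only the fibre through (0,0,·) is needed: R[0,0,:] = T[0,0,:] − Σₗ aₗ[0]bₗ[0]cₗ = [24, -21, -6] − (3)·(3)·[2, -2, 0] = [6, -3, -6]. Then w[k] = R[0,0,k] / 3 for each k, giving w = [6, -3, -6] / 3 = [2, -1, -2].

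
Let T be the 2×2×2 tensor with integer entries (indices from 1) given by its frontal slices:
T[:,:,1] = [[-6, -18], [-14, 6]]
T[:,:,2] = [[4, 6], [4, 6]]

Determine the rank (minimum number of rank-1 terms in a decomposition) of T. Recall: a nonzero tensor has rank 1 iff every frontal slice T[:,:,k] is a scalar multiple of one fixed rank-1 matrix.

2

Lower bound: in the mode-3 unfolding of T (rows indexed by k, columns by (i,j)) the 2×2 minor on rows k ∈ {1, 2}, columns (i,j) ∈ {(1,1), (1,2)} is det [[-6, -18], [4, 6]] = 36 ≠ 0, so that unfolding has rank ≥ 2 and hence rank(T) ≥ 2 (CP rank is at least every unfolding rank, though it can be larger).
Upper bound: with S_k = T[:,:,k], the two rank-1 terms a₁b₁ᵀ, a₂b₂ᵀ are the rank-1 members of the pencil x·S₁ + y·S₂.
det(x·S₁ + y·S₂) is −288·x² + 144·xy = (-144)·(2·x − y)(x), vanishing at (x:y) = (1:2) and (0:1).
M₁ = S₁ + 2·S₂ = [[2, -6], [-6, 18]] = 2·[1, -3][1, -3]ᵀ and M₂ = S₂ = [[4, 6], [4, 6]] = 2·[1, 1][2, 3]ᵀ, so take a₁ = [1, -3], b₁ = [1, -3], a₂ = [1, 1], b₂ = [2, 3].
Each slice is an integer combination of E₁ = a₁b₁ᵀ and E₂ = a₂b₂ᵀ: S₁ = 2·E₁ − 4·E₂, S₂ = 2·E₂; reading off coefficients, c₁ = [2, 0] and c₂ = [-4, 2].
Hence T = [1, -3] ⊗ [1, -3] ⊗ [2, 0] + [1, 1] ⊗ [2, 3] ⊗ [-4, 2], so rank(T) ≤ 2.
These bounds meet, so rank(T) = 2.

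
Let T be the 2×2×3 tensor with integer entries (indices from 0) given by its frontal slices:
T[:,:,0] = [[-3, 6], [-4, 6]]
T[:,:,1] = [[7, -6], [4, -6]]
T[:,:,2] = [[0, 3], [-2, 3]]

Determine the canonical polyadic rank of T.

2

Lower bound: the mode-3 unfolding of T (rows indexed by k, columns by (i,j) = (0,0), (0,1), (1,0), (1,1)) is [[-3, 6, -4, 6], [7, -6, 4, -6], [0, 3, -2, 3]].
There the 2×2 minor on rows k ∈ {0, 1}, columns (i,j) ∈ {(0,0), (0,1)} is det [[-3, 6], [7, -6]] = -24 ≠ 0, so this unfolding has rank ≥ 2; CP rank is at least every unfolding rank, so rank(T) ≥ 2. (Flattening ranks never certify an upper bound on CP rank; for that we must actually write T with 2 rank-1 terms.)
Upper bound — finding two terms. Write S_k = T[:,:,k] for the frontal slices: S₀ = [[-3, 6], [-4, 6]], S₁ = [[7, -6], [4, -6]], S₂ = [[0, 3], [-2, 3]].
If T = a₁ ⊗ b₁ ⊗ c₁ + a₂ ⊗ b₂ ⊗ c₂ then each S_k = c₁[k]·a₁b₁ᵀ + c₂[k]·a₂b₂ᵀ. S₀ and S₁ are linearly independent, so a₁b₁ᵀ and a₂b₂ᵀ must span the same plane of matrices: they are the rank-1 matrices of the form x·S₀ + y·S₁.
det(x·S₀ + y·S₁) is 6·x² + 12·xy − 18·y² = 6·(x + 3·y)(x − y), vanishing at (x:y) = (3:-1) and (1:1).
M₁ = 3·S₀ − S₁ = [[-16, 24], [-16, 24]] = (-8)·[1, 1][2, -3]ᵀ and M₂ = S₀ + S₁ = [[4, 0], [0, 0]] = 4·[1, 0][1, 0]ᵀ, so take a₁ = [1, 1], b₁ = [2, -3], a₂ = [1, 0], b₂ = [1, 0].
Each slice is an integer combination of E₁ = a₁b₁ᵀ and E₂ = a₂b₂ᵀ: S₀ = −2·E₁ + E₂, S₁ = 2·E₁ + 3·E₂, S₂ = −E₁ + 2·E₂; reading off coefficients, c₁ = [-2, 2, -1] and c₂ = [1, 3, 2].
Hence T = [1, 1] ⊗ [2, -3] ⊗ [-2, 2, -1] + [1, 0] ⊗ [1, 0] ⊗ [1, 3, 2], so rank(T) ≤ 2.
These bounds meet, so rank(T) = 2.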